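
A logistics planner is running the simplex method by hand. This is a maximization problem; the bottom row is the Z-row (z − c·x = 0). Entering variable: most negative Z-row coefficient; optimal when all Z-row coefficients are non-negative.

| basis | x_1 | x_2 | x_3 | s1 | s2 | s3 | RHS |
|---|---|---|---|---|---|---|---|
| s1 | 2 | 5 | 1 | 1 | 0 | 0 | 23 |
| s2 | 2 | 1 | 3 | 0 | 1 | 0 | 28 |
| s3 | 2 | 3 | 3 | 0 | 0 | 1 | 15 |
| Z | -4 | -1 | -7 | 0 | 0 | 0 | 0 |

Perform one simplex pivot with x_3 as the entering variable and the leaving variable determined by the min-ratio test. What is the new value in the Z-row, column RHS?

35

Ratio test on column x_3 — row 1: 23/1 = 23; row 2: 28/3 = 28/3; row 3: 15/3 = 5. Minimum is 5 at row 3 (s3 leaves); pivot element 3.
Divide row 3 by 3; eliminate column x_3 from the other rows.
Z-row update in column RHS: 0 − (-7)·5 = 35.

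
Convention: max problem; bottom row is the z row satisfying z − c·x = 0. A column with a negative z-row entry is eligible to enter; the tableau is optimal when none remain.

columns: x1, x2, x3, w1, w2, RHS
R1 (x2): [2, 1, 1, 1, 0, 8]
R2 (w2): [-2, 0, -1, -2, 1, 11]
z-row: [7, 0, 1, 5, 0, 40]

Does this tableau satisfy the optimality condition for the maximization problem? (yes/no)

yes

Every z-row coefficient is ≥ 0, so the tableau is optimal.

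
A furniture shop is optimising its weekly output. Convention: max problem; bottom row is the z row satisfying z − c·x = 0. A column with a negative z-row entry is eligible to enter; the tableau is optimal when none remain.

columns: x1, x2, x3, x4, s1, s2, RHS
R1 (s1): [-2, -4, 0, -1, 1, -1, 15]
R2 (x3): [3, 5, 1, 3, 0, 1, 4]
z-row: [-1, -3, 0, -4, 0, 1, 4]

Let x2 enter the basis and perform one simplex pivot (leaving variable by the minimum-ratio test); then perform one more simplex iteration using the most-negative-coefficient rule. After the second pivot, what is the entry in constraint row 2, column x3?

1/3

Ratio test on column x2 — row 1: entry -4 ≤ 0; row 2: 4/5 = 4/5. Minimum is 4/5 at row 2 (x3 leaves); pivot element 5.
Divide row 2 by 5; eliminate column x2 from the other rows.
Second iteration: most negative z-row entry is -11/5 in column x4, so x4 enters.
Ratio test on column x4 — row 1: (91/5)/(7/5) = 13; row 2: (4/5)/(3/5) = 4/3. Minimum is 4/3 at row 2 (x2 leaves); pivot element 3/5.
Divide row 2 by 3/5; eliminate column x4 from the other rows.
After both pivots, the entry at constraint row 2, column x3 is 1/3.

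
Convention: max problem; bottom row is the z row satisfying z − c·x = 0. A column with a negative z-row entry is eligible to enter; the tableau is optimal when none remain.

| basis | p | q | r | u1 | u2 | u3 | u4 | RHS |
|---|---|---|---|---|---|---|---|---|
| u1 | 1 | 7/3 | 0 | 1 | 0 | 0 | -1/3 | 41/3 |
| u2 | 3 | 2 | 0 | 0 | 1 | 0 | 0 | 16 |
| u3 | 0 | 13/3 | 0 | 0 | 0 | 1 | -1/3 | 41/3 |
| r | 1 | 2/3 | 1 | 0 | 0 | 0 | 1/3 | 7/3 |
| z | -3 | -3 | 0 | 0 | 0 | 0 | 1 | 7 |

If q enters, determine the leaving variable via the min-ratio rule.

u3

Column q entries and ratios — u1: (41/3)/(7/3) = 41/7; u2: 16/2 = 8; u3: (41/3)/(13/3) = 41/13; r: (7/3)/(2/3) = 7/2.
Smallest ratio is 41/13 in the row of u3, so u3 leaves.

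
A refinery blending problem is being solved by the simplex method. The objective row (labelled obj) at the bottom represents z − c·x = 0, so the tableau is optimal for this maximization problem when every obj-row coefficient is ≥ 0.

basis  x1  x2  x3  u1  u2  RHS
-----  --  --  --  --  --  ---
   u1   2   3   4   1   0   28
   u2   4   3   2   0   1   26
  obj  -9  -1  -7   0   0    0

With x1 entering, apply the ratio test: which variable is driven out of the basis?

u2

Column x1 entries and ratios — u1: 28/2 = 14; u2: 26/4 = 13/2.
Smallest ratio is 13/2 in the row of u2, so u2 leaves.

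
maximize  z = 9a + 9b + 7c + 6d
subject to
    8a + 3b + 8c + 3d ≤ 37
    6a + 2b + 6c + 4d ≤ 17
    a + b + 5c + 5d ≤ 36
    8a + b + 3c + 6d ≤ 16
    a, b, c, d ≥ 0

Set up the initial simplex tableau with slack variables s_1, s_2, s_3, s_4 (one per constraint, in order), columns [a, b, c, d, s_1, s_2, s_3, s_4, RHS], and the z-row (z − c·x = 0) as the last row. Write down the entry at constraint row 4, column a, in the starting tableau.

8

Constraint 4 has coefficient 8 on a.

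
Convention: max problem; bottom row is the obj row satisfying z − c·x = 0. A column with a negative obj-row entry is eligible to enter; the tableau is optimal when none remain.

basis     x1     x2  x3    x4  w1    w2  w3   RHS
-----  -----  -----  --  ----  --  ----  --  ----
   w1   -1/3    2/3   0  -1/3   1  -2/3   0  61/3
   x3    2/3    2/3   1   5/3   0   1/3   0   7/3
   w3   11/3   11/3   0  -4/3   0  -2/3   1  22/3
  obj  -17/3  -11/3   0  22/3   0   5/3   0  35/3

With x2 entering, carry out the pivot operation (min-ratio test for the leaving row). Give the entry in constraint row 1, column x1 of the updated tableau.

Ratio test on column x2 — row 1: (61/3)/(2/3) = 61/2; row 2: (7/3)/(2/3) = 7/2; row 3: (22/3)/(11/3) = 2. Minimum is 2 at row 3 (w3 leaves); pivot element 11/3.
Divide row 3 by 11/3; eliminate column x2 from the other rows.
Row 1 update in column x1: -1/3 − (2/3)·1 = -1.

-1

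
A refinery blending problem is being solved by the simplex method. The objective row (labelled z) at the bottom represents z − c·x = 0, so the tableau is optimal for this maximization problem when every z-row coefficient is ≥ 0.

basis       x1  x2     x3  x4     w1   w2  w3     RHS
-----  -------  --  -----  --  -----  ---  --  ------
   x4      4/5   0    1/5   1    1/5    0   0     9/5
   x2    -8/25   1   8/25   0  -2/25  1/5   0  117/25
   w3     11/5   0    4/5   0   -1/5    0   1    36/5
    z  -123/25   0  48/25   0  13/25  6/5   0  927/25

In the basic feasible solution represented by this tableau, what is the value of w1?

0

w1 is not in the basis, so in the current basic feasible solution w1 = 0.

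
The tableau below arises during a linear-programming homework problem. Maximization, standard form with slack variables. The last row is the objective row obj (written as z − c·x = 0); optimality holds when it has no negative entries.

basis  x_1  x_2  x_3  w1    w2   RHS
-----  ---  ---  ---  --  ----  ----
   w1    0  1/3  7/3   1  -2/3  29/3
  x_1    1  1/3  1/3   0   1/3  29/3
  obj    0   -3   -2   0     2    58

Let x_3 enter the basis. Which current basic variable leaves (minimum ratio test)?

Column x_3 entries and ratios — w1: (29/3)/(7/3) = 29/7; x_1: (29/3)/(1/3) = 29.
Smallest ratio is 29/7 in the row of w1, so w1 leaves.

w1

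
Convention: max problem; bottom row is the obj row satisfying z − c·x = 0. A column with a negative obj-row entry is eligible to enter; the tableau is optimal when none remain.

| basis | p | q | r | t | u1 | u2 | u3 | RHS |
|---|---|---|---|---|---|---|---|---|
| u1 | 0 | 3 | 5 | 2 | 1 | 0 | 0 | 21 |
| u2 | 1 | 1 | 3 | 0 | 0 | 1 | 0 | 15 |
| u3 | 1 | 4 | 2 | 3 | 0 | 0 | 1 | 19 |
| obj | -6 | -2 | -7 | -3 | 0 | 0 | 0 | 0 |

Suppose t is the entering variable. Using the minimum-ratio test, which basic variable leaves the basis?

u3

Column t entries and ratios — u1: 21/2 = 21/2; u2: 0 ≤ 0, skip; u3: 19/3 = 19/3.
Smallest ratio is 19/3 in the row of u3, so u3 leaves.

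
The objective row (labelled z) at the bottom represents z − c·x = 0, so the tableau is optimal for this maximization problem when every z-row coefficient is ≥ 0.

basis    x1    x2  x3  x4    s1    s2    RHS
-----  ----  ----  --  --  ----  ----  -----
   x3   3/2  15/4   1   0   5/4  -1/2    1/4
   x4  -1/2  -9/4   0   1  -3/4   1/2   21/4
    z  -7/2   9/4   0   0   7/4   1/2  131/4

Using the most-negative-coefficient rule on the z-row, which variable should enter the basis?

Negative z-row entries: x1: -7/2.
The most negative is -7/2 in column x1, so x1 enters.

x1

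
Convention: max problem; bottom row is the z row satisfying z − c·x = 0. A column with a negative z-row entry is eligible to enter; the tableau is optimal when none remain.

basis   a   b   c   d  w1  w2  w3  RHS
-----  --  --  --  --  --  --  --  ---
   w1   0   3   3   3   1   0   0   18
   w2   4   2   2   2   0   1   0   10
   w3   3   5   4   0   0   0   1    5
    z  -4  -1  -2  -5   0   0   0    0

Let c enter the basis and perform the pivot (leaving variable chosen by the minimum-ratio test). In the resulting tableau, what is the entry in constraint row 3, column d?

0

Ratio test on column c — row 1: 18/3 = 6; row 2: 10/2 = 5; row 3: 5/4 = 5/4. Minimum is 5/4 at row 3 (w3 leaves); pivot element 4.
Divide row 3 by 4; eliminate column c from the other rows.
In the new row 3, the d entry is the old entry divided by the pivot: 0/4 = 0.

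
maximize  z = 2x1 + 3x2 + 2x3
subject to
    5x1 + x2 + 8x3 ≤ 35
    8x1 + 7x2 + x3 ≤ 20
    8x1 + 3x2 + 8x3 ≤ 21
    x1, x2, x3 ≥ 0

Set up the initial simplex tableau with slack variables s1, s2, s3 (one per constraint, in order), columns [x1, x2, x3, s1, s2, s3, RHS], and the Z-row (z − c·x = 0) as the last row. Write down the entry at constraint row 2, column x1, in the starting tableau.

8

Constraint 2 has coefficient 8 on x1.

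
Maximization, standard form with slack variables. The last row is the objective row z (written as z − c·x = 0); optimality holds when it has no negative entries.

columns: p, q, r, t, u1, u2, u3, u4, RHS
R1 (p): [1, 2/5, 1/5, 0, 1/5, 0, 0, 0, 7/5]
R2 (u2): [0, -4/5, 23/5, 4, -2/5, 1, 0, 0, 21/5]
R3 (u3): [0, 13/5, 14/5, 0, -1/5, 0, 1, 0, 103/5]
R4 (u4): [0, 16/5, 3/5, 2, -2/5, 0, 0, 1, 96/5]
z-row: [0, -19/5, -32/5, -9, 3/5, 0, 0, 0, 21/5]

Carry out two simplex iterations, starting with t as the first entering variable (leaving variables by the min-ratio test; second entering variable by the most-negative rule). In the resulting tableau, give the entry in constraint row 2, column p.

Ratio test on column t — row 1: entry 0 ≤ 0; row 2: (21/5)/4 = 21/20; row 3: entry 0 ≤ 0; row 4: (96/5)/2 = 48/5. Minimum is 21/20 at row 2 (u2 leaves); pivot element 4.
Divide row 2 by 4; eliminate column t from the other rows.
Second iteration: most negative z-row entry is -28/5 in column q, so q enters.
Ratio test on column q — row 1: (7/5)/(2/5) = 7/2; row 2: entry -1/5 ≤ 0; row 3: (103/5)/(13/5) = 103/13; row 4: (171/10)/(18/5) = 19/4. Minimum is 7/2 at row 1 (p leaves); pivot element 2/5.
Divide row 1 by 2/5; eliminate column q from the other rows.
After both pivots, the entry at constraint row 2, column p is 1/2.

1/2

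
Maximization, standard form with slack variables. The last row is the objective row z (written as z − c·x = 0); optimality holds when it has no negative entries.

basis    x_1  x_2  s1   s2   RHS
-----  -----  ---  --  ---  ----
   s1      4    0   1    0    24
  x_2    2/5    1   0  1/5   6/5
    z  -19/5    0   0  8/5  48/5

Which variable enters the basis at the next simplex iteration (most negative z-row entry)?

Negative z-row entries: x_1: -19/5.
The most negative is -19/5 in column x_1, so x_1 enters.

x_1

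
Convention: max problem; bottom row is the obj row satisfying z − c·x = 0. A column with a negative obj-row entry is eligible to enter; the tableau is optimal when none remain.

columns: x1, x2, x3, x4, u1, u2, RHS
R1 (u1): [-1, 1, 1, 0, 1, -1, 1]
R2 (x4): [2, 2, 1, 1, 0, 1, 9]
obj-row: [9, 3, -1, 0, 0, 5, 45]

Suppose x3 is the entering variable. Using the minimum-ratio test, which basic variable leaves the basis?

u1

Column x3 entries and ratios — u1: 1/1 = 1; x4: 9/1 = 9.
Smallest ratio is 1 in the row of u1, so u1 leaves.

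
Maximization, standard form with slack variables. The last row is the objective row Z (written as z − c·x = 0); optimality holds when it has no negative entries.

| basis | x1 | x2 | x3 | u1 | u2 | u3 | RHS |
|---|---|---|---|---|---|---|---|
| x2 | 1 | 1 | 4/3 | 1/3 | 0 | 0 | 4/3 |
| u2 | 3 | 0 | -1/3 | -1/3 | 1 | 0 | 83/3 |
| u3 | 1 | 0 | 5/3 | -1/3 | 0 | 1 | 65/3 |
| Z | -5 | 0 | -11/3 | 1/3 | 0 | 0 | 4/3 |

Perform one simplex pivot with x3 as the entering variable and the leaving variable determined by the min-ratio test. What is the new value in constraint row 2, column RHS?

28

Ratio test on column x3 — row 1: (4/3)/(4/3) = 1; row 2: entry -1/3 ≤ 0; row 3: (65/3)/(5/3) = 13. Minimum is 1 at row 1 (x2 leaves); pivot element 4/3.
Divide row 1 by 4/3; eliminate column x3 from the other rows.
Row 2 update in column RHS: 83/3 − (-1/3)·1 = 28.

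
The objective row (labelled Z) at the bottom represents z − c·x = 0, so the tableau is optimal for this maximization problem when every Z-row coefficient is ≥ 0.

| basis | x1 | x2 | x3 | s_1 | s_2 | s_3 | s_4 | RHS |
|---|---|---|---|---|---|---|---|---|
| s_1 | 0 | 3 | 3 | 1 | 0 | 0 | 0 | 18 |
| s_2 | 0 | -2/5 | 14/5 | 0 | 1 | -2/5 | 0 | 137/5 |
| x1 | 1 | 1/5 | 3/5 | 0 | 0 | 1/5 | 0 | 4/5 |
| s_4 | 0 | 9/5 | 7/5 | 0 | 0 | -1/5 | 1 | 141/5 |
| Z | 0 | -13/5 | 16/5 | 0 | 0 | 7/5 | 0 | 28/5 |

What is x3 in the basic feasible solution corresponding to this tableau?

0

x3 is not in the basis, so in the current basic feasible solution x3 = 0.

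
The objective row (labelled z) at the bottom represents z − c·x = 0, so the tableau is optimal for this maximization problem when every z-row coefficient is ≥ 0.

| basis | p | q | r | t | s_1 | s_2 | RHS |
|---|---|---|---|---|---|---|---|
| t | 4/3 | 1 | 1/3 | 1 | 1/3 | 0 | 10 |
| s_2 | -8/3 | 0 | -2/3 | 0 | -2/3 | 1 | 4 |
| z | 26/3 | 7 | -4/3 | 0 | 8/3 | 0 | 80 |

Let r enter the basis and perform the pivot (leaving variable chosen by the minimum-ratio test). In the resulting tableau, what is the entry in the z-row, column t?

Ratio test on column r — row 1: 10/(1/3) = 30; row 2: entry -2/3 ≤ 0. Minimum is 30 at row 1 (t leaves); pivot element 1/3.
Divide row 1 by 1/3; eliminate column r from the other rows.
z-row update in column t: 0 − (-4/3)·3 = 4.

4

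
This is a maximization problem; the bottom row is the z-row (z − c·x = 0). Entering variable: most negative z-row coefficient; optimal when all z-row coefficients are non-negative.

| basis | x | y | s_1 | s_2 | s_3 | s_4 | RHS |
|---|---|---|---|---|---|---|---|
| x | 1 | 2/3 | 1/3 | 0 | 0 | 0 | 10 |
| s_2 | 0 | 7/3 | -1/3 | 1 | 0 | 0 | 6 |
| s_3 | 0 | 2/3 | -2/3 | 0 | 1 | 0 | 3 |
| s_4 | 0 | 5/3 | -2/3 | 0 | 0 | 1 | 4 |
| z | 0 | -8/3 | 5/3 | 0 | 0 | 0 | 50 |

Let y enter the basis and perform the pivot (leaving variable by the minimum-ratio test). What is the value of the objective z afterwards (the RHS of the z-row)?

282/5

Ratio test on column y — row 1: 10/(2/3) = 15; row 2: 6/(7/3) = 18/7; row 3: 3/(2/3) = 9/2; row 4: 4/(5/3) = 12/5. Minimum is 12/5 at row 4 (s_4 leaves); pivot element 5/3.
Pivot on row 4; the z-row RHS becomes 50 − (-8/3)·(12/5) = 282/5.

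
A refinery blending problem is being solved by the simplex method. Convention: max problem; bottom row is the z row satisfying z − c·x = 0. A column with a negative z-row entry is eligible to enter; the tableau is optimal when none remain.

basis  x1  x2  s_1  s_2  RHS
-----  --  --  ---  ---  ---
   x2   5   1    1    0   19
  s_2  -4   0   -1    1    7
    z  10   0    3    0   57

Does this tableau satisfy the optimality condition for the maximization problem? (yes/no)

Every z-row coefficient is ≥ 0, so the tableau is optimal.

yes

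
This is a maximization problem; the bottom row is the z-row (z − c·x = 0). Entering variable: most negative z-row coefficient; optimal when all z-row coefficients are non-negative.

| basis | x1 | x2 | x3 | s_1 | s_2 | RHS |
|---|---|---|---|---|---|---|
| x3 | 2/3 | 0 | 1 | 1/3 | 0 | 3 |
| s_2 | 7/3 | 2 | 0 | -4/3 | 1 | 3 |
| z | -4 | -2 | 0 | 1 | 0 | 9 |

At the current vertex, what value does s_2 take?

s_2 is basic (row 2); its value is the RHS of that row, 3.

3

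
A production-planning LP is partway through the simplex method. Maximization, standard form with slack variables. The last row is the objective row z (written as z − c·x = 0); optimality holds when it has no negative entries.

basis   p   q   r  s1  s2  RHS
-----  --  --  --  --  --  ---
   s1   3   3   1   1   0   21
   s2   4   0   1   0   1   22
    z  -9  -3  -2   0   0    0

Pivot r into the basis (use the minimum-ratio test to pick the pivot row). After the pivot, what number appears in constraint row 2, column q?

Ratio test on column r — row 1: 21/1 = 21; row 2: 22/1 = 22. Minimum is 21 at row 1 (s1 leaves); pivot element 1.
Divide row 1 by 1; eliminate column r from the other rows.
Row 2 update in column q: 0 − 1·3 = -3.

-3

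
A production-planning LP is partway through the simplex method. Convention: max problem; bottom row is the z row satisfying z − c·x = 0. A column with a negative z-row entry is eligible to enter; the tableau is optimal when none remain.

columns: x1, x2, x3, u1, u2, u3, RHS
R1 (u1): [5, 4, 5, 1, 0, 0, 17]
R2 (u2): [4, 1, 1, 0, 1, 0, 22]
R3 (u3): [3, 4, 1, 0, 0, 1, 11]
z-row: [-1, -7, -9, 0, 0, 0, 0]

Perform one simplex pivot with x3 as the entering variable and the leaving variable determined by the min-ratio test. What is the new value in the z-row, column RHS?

153/5

Ratio test on column x3 — row 1: 17/5 = 17/5; row 2: 22/1 = 22; row 3: 11/1 = 11. Minimum is 17/5 at row 1 (u1 leaves); pivot element 5.
Divide row 1 by 5; eliminate column x3 from the other rows.
z-row update in column RHS: 0 − (-9)·(17/5) = 153/5.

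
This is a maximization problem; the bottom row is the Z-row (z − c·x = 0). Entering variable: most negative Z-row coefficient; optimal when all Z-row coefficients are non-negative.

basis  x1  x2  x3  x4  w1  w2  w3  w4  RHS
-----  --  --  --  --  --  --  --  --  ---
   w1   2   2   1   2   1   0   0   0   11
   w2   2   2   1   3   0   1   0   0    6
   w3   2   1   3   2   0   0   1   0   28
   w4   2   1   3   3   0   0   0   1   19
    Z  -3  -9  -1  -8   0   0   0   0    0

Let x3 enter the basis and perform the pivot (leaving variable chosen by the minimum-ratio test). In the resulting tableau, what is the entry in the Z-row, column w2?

Ratio test on column x3 — row 1: 11/1 = 11; row 2: 6/1 = 6; row 3: 28/3 = 28/3; row 4: 19/3 = 19/3. Minimum is 6 at row 2 (w2 leaves); pivot element 1.
Divide row 2 by 1; eliminate column x3 from the other rows.
Z-row update in column w2: 0 − (-1)·1 = 1.

1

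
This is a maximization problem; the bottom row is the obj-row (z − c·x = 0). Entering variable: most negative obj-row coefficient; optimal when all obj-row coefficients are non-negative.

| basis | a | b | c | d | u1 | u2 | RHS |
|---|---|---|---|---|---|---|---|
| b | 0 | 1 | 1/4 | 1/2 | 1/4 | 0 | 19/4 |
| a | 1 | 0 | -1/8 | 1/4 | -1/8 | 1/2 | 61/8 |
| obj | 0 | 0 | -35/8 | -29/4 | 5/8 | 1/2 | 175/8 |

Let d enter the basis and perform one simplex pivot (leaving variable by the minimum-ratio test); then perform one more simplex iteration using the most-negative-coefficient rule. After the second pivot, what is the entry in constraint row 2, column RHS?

Ratio test on column d — row 1: (19/4)/(1/2) = 19/2; row 2: (61/8)/(1/4) = 61/2. Minimum is 19/2 at row 1 (b leaves); pivot element 1/2.
Divide row 1 by 1/2; eliminate column d from the other rows.
Second iteration: most negative obj-row entry is -3/4 in column c, so c enters.
Ratio test on column c — row 1: (19/2)/(1/2) = 19; row 2: entry -1/4 ≤ 0. Minimum is 19 at row 1 (d leaves); pivot element 1/2.
Divide row 1 by 1/2; eliminate column c from the other rows.
After both pivots, the entry at constraint row 2, column RHS is 10.

10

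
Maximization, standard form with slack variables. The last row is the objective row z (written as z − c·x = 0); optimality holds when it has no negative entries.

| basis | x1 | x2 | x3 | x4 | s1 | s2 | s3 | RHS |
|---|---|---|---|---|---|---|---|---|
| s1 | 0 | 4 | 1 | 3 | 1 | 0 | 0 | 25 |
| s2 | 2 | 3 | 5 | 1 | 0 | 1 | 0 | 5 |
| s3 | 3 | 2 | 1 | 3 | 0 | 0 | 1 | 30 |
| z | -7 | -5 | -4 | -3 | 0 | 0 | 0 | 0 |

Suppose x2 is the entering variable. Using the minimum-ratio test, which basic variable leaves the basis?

Column x2 entries and ratios — s1: 25/4 = 25/4; s2: 5/3 = 5/3; s3: 30/2 = 15.
Smallest ratio is 5/3 in the row of s2, so s2 leaves.

s2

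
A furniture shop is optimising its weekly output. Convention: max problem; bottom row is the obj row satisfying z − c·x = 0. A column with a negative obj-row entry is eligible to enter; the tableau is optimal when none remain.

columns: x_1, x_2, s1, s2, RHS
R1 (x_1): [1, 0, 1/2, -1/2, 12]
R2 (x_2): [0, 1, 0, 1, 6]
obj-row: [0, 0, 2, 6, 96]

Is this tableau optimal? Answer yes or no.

Every obj-row coefficient is ≥ 0, so the tableau is optimal.

yes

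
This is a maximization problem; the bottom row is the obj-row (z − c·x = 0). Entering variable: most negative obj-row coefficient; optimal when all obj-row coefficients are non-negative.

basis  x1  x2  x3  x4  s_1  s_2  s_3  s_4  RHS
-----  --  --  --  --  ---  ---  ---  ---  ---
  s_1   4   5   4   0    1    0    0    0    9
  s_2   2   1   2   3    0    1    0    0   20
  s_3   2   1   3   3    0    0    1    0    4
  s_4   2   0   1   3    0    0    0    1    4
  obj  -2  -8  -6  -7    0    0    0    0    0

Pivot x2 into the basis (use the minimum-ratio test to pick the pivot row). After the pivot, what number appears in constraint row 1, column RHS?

9/5

Ratio test on column x2 — row 1: 9/5 = 9/5; row 2: 20/1 = 20; row 3: 4/1 = 4; row 4: entry 0 ≤ 0. Minimum is 9/5 at row 1 (s_1 leaves); pivot element 5.
Divide row 1 by 5; eliminate column x2 from the other rows.
In the new row 1, the RHS entry is the old entry divided by the pivot: 9/5 = 9/5.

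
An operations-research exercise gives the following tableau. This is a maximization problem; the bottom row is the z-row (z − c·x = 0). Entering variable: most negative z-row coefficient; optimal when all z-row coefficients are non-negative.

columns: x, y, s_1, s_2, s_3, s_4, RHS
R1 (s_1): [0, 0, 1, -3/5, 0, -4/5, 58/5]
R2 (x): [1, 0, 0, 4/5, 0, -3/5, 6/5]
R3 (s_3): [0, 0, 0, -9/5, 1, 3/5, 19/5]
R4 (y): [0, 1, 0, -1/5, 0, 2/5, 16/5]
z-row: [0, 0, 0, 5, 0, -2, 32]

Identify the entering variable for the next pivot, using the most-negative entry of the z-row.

Negative z-row entries: s_4: -2.
The most negative is -2 in column s_4, so s_4 enters.

s_4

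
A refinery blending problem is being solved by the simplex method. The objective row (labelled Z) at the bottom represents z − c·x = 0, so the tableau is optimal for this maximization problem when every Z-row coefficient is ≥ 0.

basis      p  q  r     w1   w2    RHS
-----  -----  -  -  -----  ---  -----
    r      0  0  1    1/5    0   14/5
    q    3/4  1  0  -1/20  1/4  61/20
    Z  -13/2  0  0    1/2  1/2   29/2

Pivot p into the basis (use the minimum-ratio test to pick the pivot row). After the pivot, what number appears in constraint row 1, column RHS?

Ratio test on column p — row 1: entry 0 ≤ 0; row 2: (61/20)/(3/4) = 61/15. Minimum is 61/15 at row 2 (q leaves); pivot element 3/4.
Divide row 2 by 3/4; eliminate column p from the other rows.
Row 1 update in column RHS: 14/5 − 0·(61/15) = 14/5.

14/5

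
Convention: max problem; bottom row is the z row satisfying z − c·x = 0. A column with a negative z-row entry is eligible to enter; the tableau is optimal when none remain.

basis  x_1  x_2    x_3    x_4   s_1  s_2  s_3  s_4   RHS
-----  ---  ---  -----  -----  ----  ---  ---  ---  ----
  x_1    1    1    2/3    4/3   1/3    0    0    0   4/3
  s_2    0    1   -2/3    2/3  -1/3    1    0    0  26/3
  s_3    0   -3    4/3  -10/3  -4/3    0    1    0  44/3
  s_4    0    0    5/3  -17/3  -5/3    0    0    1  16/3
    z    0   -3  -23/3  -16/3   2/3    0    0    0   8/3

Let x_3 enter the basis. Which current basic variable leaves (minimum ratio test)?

Column x_3 entries and ratios — x_1: (4/3)/(2/3) = 2; s_2: -2/3 ≤ 0, skip; s_3: (44/3)/(4/3) = 11; s_4: (16/3)/(5/3) = 16/5.
Smallest ratio is 2 in the row of x_1, so x_1 leaves.

x_1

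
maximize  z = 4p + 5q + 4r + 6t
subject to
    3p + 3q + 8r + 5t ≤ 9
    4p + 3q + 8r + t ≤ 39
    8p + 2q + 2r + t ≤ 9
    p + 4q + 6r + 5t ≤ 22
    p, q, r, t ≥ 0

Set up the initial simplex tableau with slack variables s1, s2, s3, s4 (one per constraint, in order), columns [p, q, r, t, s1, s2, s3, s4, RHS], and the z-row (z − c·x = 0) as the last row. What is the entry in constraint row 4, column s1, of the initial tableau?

Slack s1 belongs to constraint 1; its column is the unit vector e_1, so the entry in row 4 is 0.

0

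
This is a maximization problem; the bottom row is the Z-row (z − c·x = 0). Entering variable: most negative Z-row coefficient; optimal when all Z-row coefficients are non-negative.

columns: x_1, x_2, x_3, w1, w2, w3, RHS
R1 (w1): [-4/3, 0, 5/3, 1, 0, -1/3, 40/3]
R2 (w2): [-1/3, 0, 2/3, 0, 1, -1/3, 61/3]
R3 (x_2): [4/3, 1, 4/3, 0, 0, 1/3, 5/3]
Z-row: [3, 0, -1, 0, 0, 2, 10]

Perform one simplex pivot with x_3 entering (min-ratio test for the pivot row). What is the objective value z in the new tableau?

45/4

Ratio test on column x_3 — row 1: (40/3)/(5/3) = 8; row 2: (61/3)/(2/3) = 61/2; row 3: (5/3)/(4/3) = 5/4. Minimum is 5/4 at row 3 (x_2 leaves); pivot element 4/3.
Pivot on row 3; the Z-row RHS becomes 10 − (-1)·(5/4) = 45/4.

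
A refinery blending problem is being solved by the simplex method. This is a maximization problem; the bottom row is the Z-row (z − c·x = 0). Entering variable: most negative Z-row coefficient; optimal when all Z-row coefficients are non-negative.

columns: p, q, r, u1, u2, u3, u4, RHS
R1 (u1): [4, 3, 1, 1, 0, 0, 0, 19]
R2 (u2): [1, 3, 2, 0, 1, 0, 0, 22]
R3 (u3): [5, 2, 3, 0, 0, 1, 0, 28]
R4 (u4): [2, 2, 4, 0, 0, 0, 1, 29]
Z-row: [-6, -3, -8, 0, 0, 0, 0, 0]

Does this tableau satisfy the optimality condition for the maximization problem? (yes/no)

The Z-row has a negative entry -8 in column r, so it is not optimal.

no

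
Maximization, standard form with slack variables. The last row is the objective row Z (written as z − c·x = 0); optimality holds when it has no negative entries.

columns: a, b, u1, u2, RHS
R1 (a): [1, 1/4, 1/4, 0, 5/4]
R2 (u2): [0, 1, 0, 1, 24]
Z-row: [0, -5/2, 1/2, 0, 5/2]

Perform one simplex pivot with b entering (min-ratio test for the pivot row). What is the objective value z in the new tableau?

15

Ratio test on column b — row 1: (5/4)/(1/4) = 5; row 2: 24/1 = 24. Minimum is 5 at row 1 (a leaves); pivot element 1/4.
Pivot on row 1; the Z-row RHS becomes 5/2 − (-5/2)·5 = 15.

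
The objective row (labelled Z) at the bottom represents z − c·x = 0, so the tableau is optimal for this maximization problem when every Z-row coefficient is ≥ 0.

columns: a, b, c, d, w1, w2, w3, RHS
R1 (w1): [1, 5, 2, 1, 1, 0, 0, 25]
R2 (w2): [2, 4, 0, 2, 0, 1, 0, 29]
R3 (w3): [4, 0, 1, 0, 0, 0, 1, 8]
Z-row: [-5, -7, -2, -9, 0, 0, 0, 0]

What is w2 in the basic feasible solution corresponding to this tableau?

29

w2 is basic (row 2); its value is the RHS of that row, 29.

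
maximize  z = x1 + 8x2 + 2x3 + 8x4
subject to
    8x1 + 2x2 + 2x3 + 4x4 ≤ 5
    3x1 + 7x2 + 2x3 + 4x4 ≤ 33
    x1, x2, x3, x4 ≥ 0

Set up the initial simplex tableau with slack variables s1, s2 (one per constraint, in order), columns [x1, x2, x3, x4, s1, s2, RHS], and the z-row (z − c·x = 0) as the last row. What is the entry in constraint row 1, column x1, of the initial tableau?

Constraint 1 has coefficient 8 on x1.

8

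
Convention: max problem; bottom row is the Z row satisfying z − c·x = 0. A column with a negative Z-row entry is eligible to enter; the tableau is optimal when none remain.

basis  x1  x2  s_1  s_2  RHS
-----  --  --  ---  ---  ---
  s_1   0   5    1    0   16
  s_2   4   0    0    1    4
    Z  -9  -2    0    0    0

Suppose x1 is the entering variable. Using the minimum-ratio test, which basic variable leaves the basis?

Column x1 entries and ratios — s_1: 0 ≤ 0, skip; s_2: 4/4 = 1.
Smallest ratio is 1 in the row of s_2, so s_2 leaves.

s_2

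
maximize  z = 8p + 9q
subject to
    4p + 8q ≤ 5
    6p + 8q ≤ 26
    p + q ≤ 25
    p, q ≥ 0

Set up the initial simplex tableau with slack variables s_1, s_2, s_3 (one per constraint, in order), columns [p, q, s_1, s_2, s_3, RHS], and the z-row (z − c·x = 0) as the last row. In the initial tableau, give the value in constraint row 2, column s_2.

1

Slack s_2 belongs to constraint 2; its column is the unit vector e_2, so the entry in row 2 is 1.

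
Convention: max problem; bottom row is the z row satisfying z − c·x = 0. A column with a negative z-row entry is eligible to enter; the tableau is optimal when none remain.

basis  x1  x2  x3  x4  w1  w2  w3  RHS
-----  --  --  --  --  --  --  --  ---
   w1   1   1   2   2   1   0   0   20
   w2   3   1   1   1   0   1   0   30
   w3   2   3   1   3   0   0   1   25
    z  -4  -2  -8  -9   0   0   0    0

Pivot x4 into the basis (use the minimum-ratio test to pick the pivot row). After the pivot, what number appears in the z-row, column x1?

Ratio test on column x4 — row 1: 20/2 = 10; row 2: 30/1 = 30; row 3: 25/3 = 25/3. Minimum is 25/3 at row 3 (w3 leaves); pivot element 3.
Divide row 3 by 3; eliminate column x4 from the other rows.
z-row update in column x1: -4 − (-9)·(2/3) = 2.

2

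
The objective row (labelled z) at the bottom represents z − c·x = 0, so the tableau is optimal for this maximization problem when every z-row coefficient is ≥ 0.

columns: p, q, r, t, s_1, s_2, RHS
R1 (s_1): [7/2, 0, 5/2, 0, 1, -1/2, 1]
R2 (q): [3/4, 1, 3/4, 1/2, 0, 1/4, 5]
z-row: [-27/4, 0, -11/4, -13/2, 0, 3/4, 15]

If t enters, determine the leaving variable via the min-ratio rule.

Column t entries and ratios — s_1: 0 ≤ 0, skip; q: 5/(1/2) = 10.
Smallest ratio is 10 in the row of q, so q leaves.

q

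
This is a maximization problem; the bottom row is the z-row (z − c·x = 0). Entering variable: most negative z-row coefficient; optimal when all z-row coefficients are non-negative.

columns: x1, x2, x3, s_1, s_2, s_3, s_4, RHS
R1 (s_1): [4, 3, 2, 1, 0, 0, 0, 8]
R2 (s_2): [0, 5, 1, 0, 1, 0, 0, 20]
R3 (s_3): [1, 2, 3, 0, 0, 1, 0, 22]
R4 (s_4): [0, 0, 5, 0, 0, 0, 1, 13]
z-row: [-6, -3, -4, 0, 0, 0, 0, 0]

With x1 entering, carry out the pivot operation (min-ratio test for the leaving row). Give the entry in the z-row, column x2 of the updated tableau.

Ratio test on column x1 — row 1: 8/4 = 2; row 2: entry 0 ≤ 0; row 3: 22/1 = 22; row 4: entry 0 ≤ 0. Minimum is 2 at row 1 (s_1 leaves); pivot element 4.
Divide row 1 by 4; eliminate column x1 from the other rows.
z-row update in column x2: -3 − (-6)·(3/4) = 3/2.

3/2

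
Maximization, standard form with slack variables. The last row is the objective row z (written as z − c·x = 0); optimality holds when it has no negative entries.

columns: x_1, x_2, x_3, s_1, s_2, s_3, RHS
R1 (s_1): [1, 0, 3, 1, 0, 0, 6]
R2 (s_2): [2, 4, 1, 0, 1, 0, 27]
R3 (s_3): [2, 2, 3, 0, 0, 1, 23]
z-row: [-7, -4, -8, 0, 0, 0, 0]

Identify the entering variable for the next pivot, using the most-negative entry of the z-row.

x_3

Negative z-row entries: x_1: -7, x_2: -4, x_3: -8.
The most negative is -8 in column x_3, so x_3 enters.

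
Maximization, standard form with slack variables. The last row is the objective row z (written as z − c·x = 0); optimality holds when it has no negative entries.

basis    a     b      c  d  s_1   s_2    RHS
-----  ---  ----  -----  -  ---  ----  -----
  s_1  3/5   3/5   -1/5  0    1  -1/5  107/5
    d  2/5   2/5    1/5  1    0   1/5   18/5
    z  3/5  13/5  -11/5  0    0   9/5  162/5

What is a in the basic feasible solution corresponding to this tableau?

a is not in the basis, so in the current basic feasible solution a = 0.

0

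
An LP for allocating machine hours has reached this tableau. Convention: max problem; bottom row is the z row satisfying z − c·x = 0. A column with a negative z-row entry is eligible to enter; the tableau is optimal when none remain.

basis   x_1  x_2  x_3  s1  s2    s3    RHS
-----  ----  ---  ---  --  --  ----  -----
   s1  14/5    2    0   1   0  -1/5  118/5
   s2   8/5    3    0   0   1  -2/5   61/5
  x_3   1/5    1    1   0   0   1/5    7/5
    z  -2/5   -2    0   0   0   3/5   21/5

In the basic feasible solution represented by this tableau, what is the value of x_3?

x_3 is basic (row 3); its value is the RHS of that row, 7/5.

7/5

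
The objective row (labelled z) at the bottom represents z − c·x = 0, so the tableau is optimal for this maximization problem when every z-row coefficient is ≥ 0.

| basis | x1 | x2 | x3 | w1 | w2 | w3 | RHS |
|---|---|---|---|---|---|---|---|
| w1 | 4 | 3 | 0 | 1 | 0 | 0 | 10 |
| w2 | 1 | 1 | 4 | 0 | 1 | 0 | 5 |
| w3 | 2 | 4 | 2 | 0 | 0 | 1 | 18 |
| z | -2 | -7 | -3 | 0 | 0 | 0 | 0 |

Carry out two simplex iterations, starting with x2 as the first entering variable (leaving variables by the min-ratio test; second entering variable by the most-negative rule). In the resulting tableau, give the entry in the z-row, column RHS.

Ratio test on column x2 — row 1: 10/3 = 10/3; row 2: 5/1 = 5; row 3: 18/4 = 9/2. Minimum is 10/3 at row 1 (w1 leaves); pivot element 3.
Divide row 1 by 3; eliminate column x2 from the other rows.
Second iteration: most negative z-row entry is -3 in column x3, so x3 enters.
Ratio test on column x3 — row 1: entry 0 ≤ 0; row 2: (5/3)/4 = 5/12; row 3: (14/3)/2 = 7/3. Minimum is 5/12 at row 2 (w2 leaves); pivot element 4.
Divide row 2 by 4; eliminate column x3 from the other rows.
After both pivots, the entry at the z-row, column RHS is 295/12.

295/12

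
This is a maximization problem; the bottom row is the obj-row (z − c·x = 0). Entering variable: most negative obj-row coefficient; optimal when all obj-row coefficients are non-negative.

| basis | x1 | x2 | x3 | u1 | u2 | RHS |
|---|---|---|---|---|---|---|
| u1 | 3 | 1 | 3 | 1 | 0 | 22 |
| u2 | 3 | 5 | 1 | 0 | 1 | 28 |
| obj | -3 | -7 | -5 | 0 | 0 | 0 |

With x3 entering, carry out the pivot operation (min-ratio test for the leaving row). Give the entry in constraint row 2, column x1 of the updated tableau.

Ratio test on column x3 — row 1: 22/3 = 22/3; row 2: 28/1 = 28. Minimum is 22/3 at row 1 (u1 leaves); pivot element 3.
Divide row 1 by 3; eliminate column x3 from the other rows.
Row 2 update in column x1: 3 − 1·1 = 2.

2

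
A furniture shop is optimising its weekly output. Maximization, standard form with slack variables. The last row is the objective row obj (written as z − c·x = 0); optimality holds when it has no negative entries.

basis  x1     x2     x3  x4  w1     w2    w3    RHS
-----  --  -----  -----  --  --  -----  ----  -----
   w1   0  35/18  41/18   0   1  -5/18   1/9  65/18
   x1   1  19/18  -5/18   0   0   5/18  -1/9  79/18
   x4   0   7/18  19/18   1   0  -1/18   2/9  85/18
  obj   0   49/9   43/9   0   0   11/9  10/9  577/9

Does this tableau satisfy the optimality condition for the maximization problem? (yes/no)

yes

Every obj-row coefficient is ≥ 0, so the tableau is optimal.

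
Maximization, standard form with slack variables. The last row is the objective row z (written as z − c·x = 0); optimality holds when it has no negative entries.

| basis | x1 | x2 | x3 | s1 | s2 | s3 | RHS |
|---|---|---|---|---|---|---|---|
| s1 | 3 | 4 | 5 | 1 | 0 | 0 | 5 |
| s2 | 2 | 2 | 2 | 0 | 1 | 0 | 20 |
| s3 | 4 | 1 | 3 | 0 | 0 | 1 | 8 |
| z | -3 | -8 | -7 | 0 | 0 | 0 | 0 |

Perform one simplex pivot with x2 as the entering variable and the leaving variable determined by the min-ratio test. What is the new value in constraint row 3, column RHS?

Ratio test on column x2 — row 1: 5/4 = 5/4; row 2: 20/2 = 10; row 3: 8/1 = 8. Minimum is 5/4 at row 1 (s1 leaves); pivot element 4.
Divide row 1 by 4; eliminate column x2 from the other rows.
Row 3 update in column RHS: 8 − 1·(5/4) = 27/4.

27/4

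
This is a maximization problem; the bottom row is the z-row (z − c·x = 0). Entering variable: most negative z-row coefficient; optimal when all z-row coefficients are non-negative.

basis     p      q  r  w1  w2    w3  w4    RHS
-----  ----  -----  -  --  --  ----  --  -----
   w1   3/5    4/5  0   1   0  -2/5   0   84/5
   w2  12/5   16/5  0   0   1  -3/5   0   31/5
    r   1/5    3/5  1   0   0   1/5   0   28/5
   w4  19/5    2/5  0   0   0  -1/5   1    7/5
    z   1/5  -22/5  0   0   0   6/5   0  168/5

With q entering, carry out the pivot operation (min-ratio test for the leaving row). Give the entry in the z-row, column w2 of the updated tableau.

11/8

Ratio test on column q — row 1: (84/5)/(4/5) = 21; row 2: (31/5)/(16/5) = 31/16; row 3: (28/5)/(3/5) = 28/3; row 4: (7/5)/(2/5) = 7/2. Minimum is 31/16 at row 2 (w2 leaves); pivot element 16/5.
Divide row 2 by 16/5; eliminate column q from the other rows.
z-row update in column w2: 0 − (-22/5)·(5/16) = 11/8.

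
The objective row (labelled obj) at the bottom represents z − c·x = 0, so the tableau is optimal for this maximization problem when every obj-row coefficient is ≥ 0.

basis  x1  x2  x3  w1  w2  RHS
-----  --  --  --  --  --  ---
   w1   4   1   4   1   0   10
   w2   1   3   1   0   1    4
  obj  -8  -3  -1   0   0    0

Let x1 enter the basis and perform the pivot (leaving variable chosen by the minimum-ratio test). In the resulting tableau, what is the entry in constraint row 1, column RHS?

5/2

Ratio test on column x1 — row 1: 10/4 = 5/2; row 2: 4/1 = 4. Minimum is 5/2 at row 1 (w1 leaves); pivot element 4.
Divide row 1 by 4; eliminate column x1 from the other rows.
In the new row 1, the RHS entry is the old entry divided by the pivot: 10/4 = 5/2.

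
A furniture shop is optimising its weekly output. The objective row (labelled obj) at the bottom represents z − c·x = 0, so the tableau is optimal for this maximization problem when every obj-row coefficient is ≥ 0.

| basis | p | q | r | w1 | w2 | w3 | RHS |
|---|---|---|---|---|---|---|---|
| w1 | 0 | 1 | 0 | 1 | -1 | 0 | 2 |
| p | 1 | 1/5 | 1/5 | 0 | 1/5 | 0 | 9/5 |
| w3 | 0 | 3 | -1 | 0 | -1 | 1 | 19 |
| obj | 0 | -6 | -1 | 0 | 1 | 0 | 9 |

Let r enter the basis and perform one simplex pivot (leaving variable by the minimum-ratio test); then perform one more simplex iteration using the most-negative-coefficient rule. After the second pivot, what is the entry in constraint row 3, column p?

5

Ratio test on column r — row 1: entry 0 ≤ 0; row 2: (9/5)/(1/5) = 9; row 3: entry -1 ≤ 0. Minimum is 9 at row 2 (p leaves); pivot element 1/5.
Divide row 2 by 1/5; eliminate column r from the other rows.
Second iteration: most negative obj-row entry is -5 in column q, so q enters.
Ratio test on column q — row 1: 2/1 = 2; row 2: 9/1 = 9; row 3: 28/4 = 7. Minimum is 2 at row 1 (w1 leaves); pivot element 1.
Divide row 1 by 1; eliminate column q from the other rows.
After both pivots, the entry at constraint row 3, column p is 5.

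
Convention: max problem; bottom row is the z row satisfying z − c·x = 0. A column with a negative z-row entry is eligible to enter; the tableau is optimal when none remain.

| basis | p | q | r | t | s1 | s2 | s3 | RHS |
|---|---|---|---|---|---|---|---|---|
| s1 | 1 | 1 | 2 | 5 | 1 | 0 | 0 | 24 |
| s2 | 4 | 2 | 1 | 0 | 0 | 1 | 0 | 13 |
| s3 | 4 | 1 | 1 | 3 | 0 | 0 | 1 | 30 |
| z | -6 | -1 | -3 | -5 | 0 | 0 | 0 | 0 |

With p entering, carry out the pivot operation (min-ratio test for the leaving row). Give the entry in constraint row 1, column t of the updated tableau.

Ratio test on column p — row 1: 24/1 = 24; row 2: 13/4 = 13/4; row 3: 30/4 = 15/2. Minimum is 13/4 at row 2 (s2 leaves); pivot element 4.
Divide row 2 by 4; eliminate column p from the other rows.
Row 1 update in column t: 5 − 1·0 = 5.

5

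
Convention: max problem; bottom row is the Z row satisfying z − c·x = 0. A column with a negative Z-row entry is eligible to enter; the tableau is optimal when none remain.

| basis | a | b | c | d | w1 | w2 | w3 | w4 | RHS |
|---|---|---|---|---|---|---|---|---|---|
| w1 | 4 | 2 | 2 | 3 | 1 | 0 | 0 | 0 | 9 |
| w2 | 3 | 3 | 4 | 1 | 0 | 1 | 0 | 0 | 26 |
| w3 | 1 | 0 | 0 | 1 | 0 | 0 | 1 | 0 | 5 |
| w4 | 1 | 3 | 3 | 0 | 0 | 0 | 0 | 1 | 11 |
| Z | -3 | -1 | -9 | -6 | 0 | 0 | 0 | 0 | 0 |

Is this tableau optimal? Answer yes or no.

The Z-row has a negative entry -9 in column c, so it is not optimal.

no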